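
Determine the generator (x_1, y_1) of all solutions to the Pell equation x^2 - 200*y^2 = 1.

First expand sqrt(200) as a continued fraction. With x_i = (sqrt(200) + m_i)/d_i and (m_0, d_0) = (0, 1): a_0 = floor(sqrt(200)) = 14, since 14^2 = 196 <= 200 < 225 = 15^2.
Iterate m_{i+1} = d_i*a_i - m_i, d_{i+1} = (200 - m_{i+1}^2)/d_i, a_{i+1} = floor((a_0 + m_{i+1})/d_{i+1}):
  m_1 = 1*14 - 0 = 14, d_1 = (200 - 14^2)/1 = 4/1 = 4, a_1 = floor((14 + 14)/4) = 7.
  m_2 = 4*7 - 14 = 14, d_2 = (200 - 14^2)/4 = 4/4 = 1, a_2 = floor((14 + 14)/1) = 28.
  m_3 = 1*28 - 14 = 14, d_3 = (200 - 14^2)/1 = 4/1 = 4: (m_3, d_3) = (m_1, d_1) = (14, 4), so from here the quotients repeat a_1, a_2; the period length is 2.
So sqrt(200) = [14; (7, 28)] with period length k = 2.
k is even, so the fundamental solution of x^2 - 200y^2 = 1 is (p_{k-1}, q_{k-1}) = (p_1, q_1); compute convergents through index 1.
Convergents (p_i = a_i*p_{i-1} + p_{i-2}, q_i = a_i*q_{i-1} + q_{i-2} with p_{-2}=0, p_{-1}=1, q_{-2}=1, q_{-1}=0):
  i=0: a_0=14, p_0 = 14*1 + 0 = 14, q_0 = 14*0 + 1 = 1.
  i=1: a_1=7, p_1 = 7*14 + 1 = 99, q_1 = 7*1 + 0 = 7.
Check: 99^2 - 200*7^2 = 9801 - 9800 = 1, so (x, y) = (99, 7) solves the equation, and by the theorem it is the least positive solution.

(x, y) = (99, 7)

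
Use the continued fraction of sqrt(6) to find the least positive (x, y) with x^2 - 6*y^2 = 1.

First expand sqrt(6) as a continued fraction. With x_i = (sqrt(6) + m_i)/d_i and (m_0, d_0) = (0, 1): a_0 = floor(sqrt(6)) = 2, since 2^2 = 4 <= 6 < 9 = 3^2.
Iterate m_{i+1} = d_i*a_i - m_i, d_{i+1} = (6 - m_{i+1}^2)/d_i, a_{i+1} = floor((a_0 + m_{i+1})/d_{i+1}):
  m_1 = 1*2 - 0 = 2, d_1 = (6 - 2^2)/1 = 2/1 = 2, a_1 = floor((2 + 2)/2) = 2.
  m_2 = 2*2 - 2 = 2, d_2 = (6 - 2^2)/2 = 2/2 = 1, a_2 = floor((2 + 2)/1) = 4.
  m_3 = 1*4 - 2 = 2, d_3 = (6 - 2^2)/1 = 2/1 = 2: (m_3, d_3) = (m_1, d_1) = (2, 2), so from here the quotients repeat a_1, a_2; the period length is 2.
So sqrt(6) = [2; (2, 4)] with period length k = 2.
k is even, so the fundamental solution of x^2 - 6y^2 = 1 is (p_{k-1}, q_{k-1}) = (p_1, q_1); compute convergents through index 1.
Convergents (p_i = a_i*p_{i-1} + p_{i-2}, q_i = a_i*q_{i-1} + q_{i-2} with p_{-2}=0, p_{-1}=1, q_{-2}=1, q_{-1}=0):
  i=0: a_0=2, p_0 = 2*1 + 0 = 2, q_0 = 2*0 + 1 = 1.
  i=1: a_1=2, p_1 = 2*2 + 1 = 5, q_1 = 2*1 + 0 = 2.
Check: 5^2 - 6*2^2 = 25 - 24 = 1, so (x, y) = (5, 2) solves the equation, and by the theorem it is the least positive solution.

(x, y) = (5, 2)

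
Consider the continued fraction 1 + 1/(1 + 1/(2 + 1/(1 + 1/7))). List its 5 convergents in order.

Using the convergent recurrence p_i = a_i*p_{i-1} + p_{i-2}, q_i = a_i*q_{i-1} + q_{i-2} with p_{-2}=0, p_{-1}=1, q_{-2}=1, q_{-1}=0:
  i=0: a_0=1, p_0 = 1*1 + 0 = 1, q_0 = 1*0 + 1 = 1.
  i=1: a_1=1, p_1 = 1*1 + 1 = 2, q_1 = 1*1 + 0 = 1.
  i=2: a_2=2, p_2 = 2*2 + 1 = 5, q_2 = 2*1 + 1 = 3.
  i=3: a_3=1, p_3 = 1*5 + 2 = 7, q_3 = 1*3 + 1 = 4.
  i=4: a_4=7, p_4 = 7*7 + 5 = 54, q_4 = 7*4 + 3 = 31.

1/1, 2/1, 5/3, 7/4, 54/31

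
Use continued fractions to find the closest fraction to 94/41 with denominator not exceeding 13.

16/7

Expand x = 94/41 as a continued fraction with the Euclidean algorithm:
  94 = 2*41 + 12, so a_0 = 2.
  41 = 3*12 + 5, so a_1 = 3.
  12 = 2*5 + 2, so a_2 = 2.
  5 = 2*2 + 1, so a_3 = 2.
  2 = 2*1 + 0, so a_4 = 2.
so x = [2; 3, 2, 2, 2].
Convergents (p_i = a_i*p_{i-1} + p_{i-2}, q_i = a_i*q_{i-1} + q_{i-2} with p_{-2}=0, p_{-1}=1, q_{-2}=1, q_{-1}=0), until the denominator exceeds 13:
  i=0: a_0=2, p_0 = 2*1 + 0 = 2, q_0 = 2*0 + 1 = 1.
  i=1: a_1=3, p_1 = 3*2 + 1 = 7, q_1 = 3*1 + 0 = 3.
  i=2: a_2=2, p_2 = 2*7 + 2 = 16, q_2 = 2*3 + 1 = 7.
  i=3: a_3=2, p_3 = 2*16 + 7 = 39, q_3 = 2*7 + 3 = 17.
q_3 = 17 > 13, so the last convergent with denominator <= 13 is p_2/q_2 = 16/7.
The closest fraction with denominator <= 13 is either p_2/q_2 or the intermediate fraction (k*p_2 + p_1)/(k*q_2 + q_1) with the largest k >= 1 whose denominator stays <= 13; these approach x as k grows, and every other convergent or intermediate fraction in range is farther away.
Largest k: floor((13 - q_1)/q_2) = floor((13 - 3)/7) = 1.
That gives (1*16 + 7)/(1*7 + 3) = 23/10.
Compare the errors: |x - 16/7| = |94*7 - 16*41|/(41*7) = 2/287, and |x - 23/10| = |94*10 - 23*41|/(41*10) = 3/410.
Cross-multiplying, 2*410 = 820 < 861 = 3*287, so 2/287 is smaller: the convergent 16/7 is closer to x than 23/10.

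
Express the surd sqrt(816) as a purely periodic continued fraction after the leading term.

Write x_i = (sqrt(816) + m_i)/d_i with (m_0, d_0) = (0, 1). a_0 = floor(sqrt(816)) = 28, since 28^2 = 784 <= 816 < 841 = 29^2.
Iterate m_{i+1} = d_i*a_i - m_i, d_{i+1} = (816 - m_{i+1}^2)/d_i, a_{i+1} = floor((a_0 + m_{i+1})/d_{i+1}):
  m_1 = 1*28 - 0 = 28, d_1 = (816 - 28^2)/1 = 32/1 = 32, a_1 = floor((28 + 28)/32) = 1.
  m_2 = 32*1 - 28 = 4, d_2 = (816 - 4^2)/32 = 800/32 = 25, a_2 = floor((28 + 4)/25) = 1.
  m_3 = 25*1 - 4 = 21, d_3 = (816 - 21^2)/25 = 375/25 = 15, a_3 = floor((28 + 21)/15) = 3.
  m_4 = 15*3 - 21 = 24, d_4 = (816 - 24^2)/15 = 240/15 = 16, a_4 = floor((28 + 24)/16) = 3.
  m_5 = 16*3 - 24 = 24, d_5 = (816 - 24^2)/16 = 240/16 = 15, a_5 = floor((28 + 24)/15) = 3.
  m_6 = 15*3 - 24 = 21, d_6 = (816 - 21^2)/15 = 375/15 = 25, a_6 = floor((28 + 21)/25) = 1.
  m_7 = 25*1 - 21 = 4, d_7 = (816 - 4^2)/25 = 800/25 = 32, a_7 = floor((28 + 4)/32) = 1.
  m_8 = 32*1 - 4 = 28, d_8 = (816 - 28^2)/32 = 32/32 = 1, a_8 = floor((28 + 28)/1) = 56.
  m_9 = 1*56 - 28 = 28, d_9 = (816 - 28^2)/1 = 32/1 = 32: (m_9, d_9) = (m_1, d_1) = (28, 32), so from here the quotients repeat a_1, ..., a_8; the period length is 8.
Hence the expansion of sqrt(816) is a_0 = 28 followed by the repeating block 1, 1, 3, 3, 3, 1, 1, 56 (period 8).

[28; (1, 1, 3, 3, 3, 1, 1, 56)]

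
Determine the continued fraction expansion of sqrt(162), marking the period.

[12; (1, 2, 1, 2, 12, 2, 1, 2, 1, 24)]

Write x_i = (sqrt(162) + m_i)/d_i with (m_0, d_0) = (0, 1). a_0 = floor(sqrt(162)) = 12, since 12^2 = 144 <= 162 < 169 = 13^2.
Iterate m_{i+1} = d_i*a_i - m_i, d_{i+1} = (162 - m_{i+1}^2)/d_i, a_{i+1} = floor((a_0 + m_{i+1})/d_{i+1}):
  m_1 = 1*12 - 0 = 12, d_1 = (162 - 12^2)/1 = 18/1 = 18, a_1 = floor((12 + 12)/18) = 1.
  m_2 = 18*1 - 12 = 6, d_2 = (162 - 6^2)/18 = 126/18 = 7, a_2 = floor((12 + 6)/7) = 2.
  m_3 = 7*2 - 6 = 8, d_3 = (162 - 8^2)/7 = 98/7 = 14, a_3 = floor((12 + 8)/14) = 1.
  m_4 = 14*1 - 8 = 6, d_4 = (162 - 6^2)/14 = 126/14 = 9, a_4 = floor((12 + 6)/9) = 2.
  m_5 = 9*2 - 6 = 12, d_5 = (162 - 12^2)/9 = 18/9 = 2, a_5 = floor((12 + 12)/2) = 12.
  m_6 = 2*12 - 12 = 12, d_6 = (162 - 12^2)/2 = 18/2 = 9, a_6 = floor((12 + 12)/9) = 2.
  m_7 = 9*2 - 12 = 6, d_7 = (162 - 6^2)/9 = 126/9 = 14, a_7 = floor((12 + 6)/14) = 1.
  m_8 = 14*1 - 6 = 8, d_8 = (162 - 8^2)/14 = 98/14 = 7, a_8 = floor((12 + 8)/7) = 2.
  m_9 = 7*2 - 8 = 6, d_9 = (162 - 6^2)/7 = 126/7 = 18, a_9 = floor((12 + 6)/18) = 1.
  m_10 = 18*1 - 6 = 12, d_10 = (162 - 12^2)/18 = 18/18 = 1, a_10 = floor((12 + 12)/1) = 24.
  m_11 = 1*24 - 12 = 12, d_11 = (162 - 12^2)/1 = 18/1 = 18: (m_11, d_11) = (m_1, d_1) = (12, 18), so from here the quotients repeat a_1, ..., a_10; the period length is 10.
Hence the expansion of sqrt(162) is a_0 = 12 followed by the repeating block 1, 2, 1, 2, 12, 2, 1, 2, 1, 24 (period 10).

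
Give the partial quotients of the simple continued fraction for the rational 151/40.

Run the Euclidean algorithm on 151 and 40; the successive quotients are the partial quotients a_0, a_1, ... (each step inverts the fractional part left over by the previous one):
  151 = 3*40 + 31, so a_0 = 3.
  40 = 1*31 + 9, so a_1 = 1.
  31 = 3*9 + 4, so a_2 = 3.
  9 = 2*4 + 1, so a_3 = 2.
  4 = 4*1 + 0, so a_4 = 4.
The remainder reaches 0 after 5 divisions, so the expansion has 5 partial quotients, read off in order.

[3; 1, 3, 2, 4]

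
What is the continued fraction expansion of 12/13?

Run the Euclidean algorithm on 12 and 13; the successive quotients are the partial quotients a_0, a_1, ... (each step inverts the fractional part left over by the previous one):
  12 = 0*13 + 12, so a_0 = 0.
  13 = 1*12 + 1, so a_1 = 1.
  12 = 12*1 + 0, so a_2 = 12.
The remainder reaches 0 after 3 divisions, so the expansion has 3 partial quotients, read off in order.

[0; 1, 12]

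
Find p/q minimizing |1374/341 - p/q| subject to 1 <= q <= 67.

137/34

Expand x = 1374/341 as a continued fraction with the Euclidean algorithm:
  1374 = 4*341 + 10, so a_0 = 4.
  341 = 34*10 + 1, so a_1 = 34.
  10 = 10*1 + 0, so a_2 = 10.
so x = [4; 34, 10].
Convergents (p_i = a_i*p_{i-1} + p_{i-2}, q_i = a_i*q_{i-1} + q_{i-2} with p_{-2}=0, p_{-1}=1, q_{-2}=1, q_{-1}=0), until the denominator exceeds 67:
  i=0: a_0=4, p_0 = 4*1 + 0 = 4, q_0 = 4*0 + 1 = 1.
  i=1: a_1=34, p_1 = 34*4 + 1 = 137, q_1 = 34*1 + 0 = 34.
  i=2: a_2=10, p_2 = 10*137 + 4 = 1374, q_2 = 10*34 + 1 = 341.
q_2 = 341 > 67, so the last convergent with denominator <= 67 is p_1/q_1 = 137/34.
The closest fraction with denominator <= 67 is either p_1/q_1 or the intermediate fraction (k*p_1 + p_0)/(k*q_1 + q_0) with the largest k >= 1 whose denominator stays <= 67; these approach x as k grows, and every other convergent or intermediate fraction in range is farther away.
Largest k: floor((67 - q_0)/q_1) = floor((67 - 1)/34) = 1.
That gives (1*137 + 4)/(1*34 + 1) = 141/35.
Compare the errors: |x - 137/34| = |1374*34 - 137*341|/(341*34) = 1/11594, and |x - 141/35| = |1374*35 - 141*341|/(341*35) = 9/11935.
Cross-multiplying, 1*11935 = 11935 < 104346 = 9*11594, so 1/11594 is smaller: the convergent 137/34 is closer to x than 141/35.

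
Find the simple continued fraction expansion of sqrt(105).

[10; (4, 20)]

Write x_i = (sqrt(105) + m_i)/d_i with (m_0, d_0) = (0, 1). a_0 = floor(sqrt(105)) = 10, since 10^2 = 100 <= 105 < 121 = 11^2.
Iterate m_{i+1} = d_i*a_i - m_i, d_{i+1} = (105 - m_{i+1}^2)/d_i, a_{i+1} = floor((a_0 + m_{i+1})/d_{i+1}):
  m_1 = 1*10 - 0 = 10, d_1 = (105 - 10^2)/1 = 5/1 = 5, a_1 = floor((10 + 10)/5) = 4.
  m_2 = 5*4 - 10 = 10, d_2 = (105 - 10^2)/5 = 5/5 = 1, a_2 = floor((10 + 10)/1) = 20.
  m_3 = 1*20 - 10 = 10, d_3 = (105 - 10^2)/1 = 5/1 = 5: (m_3, d_3) = (m_1, d_1) = (10, 5), so from here the quotients repeat a_1, a_2; the period length is 2.
Hence the expansion of sqrt(105) is a_0 = 10 followed by the repeating block 4, 20 (period 2).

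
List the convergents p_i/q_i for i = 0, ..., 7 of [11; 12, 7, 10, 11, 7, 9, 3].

Using the convergent recurrence p_i = a_i*p_{i-1} + p_{i-2}, q_i = a_i*q_{i-1} + q_{i-2} with p_{-2}=0, p_{-1}=1, q_{-2}=1, q_{-1}=0:
  i=0: a_0=11, p_0 = 11*1 + 0 = 11, q_0 = 11*0 + 1 = 1.
  i=1: a_1=12, p_1 = 12*11 + 1 = 133, q_1 = 12*1 + 0 = 12.
  i=2: a_2=7, p_2 = 7*133 + 11 = 942, q_2 = 7*12 + 1 = 85.
  i=3: a_3=10, p_3 = 10*942 + 133 = 9553, q_3 = 10*85 + 12 = 862.
  i=4: a_4=11, p_4 = 11*9553 + 942 = 106025, q_4 = 11*862 + 85 = 9567.
  i=5: a_5=7, p_5 = 7*106025 + 9553 = 751728, q_5 = 7*9567 + 862 = 67831.
  i=6: a_6=9, p_6 = 9*751728 + 106025 = 6871577, q_6 = 9*67831 + 9567 = 620046.
  i=7: a_7=3, p_7 = 3*6871577 + 751728 = 21366459, q_7 = 3*620046 + 67831 = 1927969.

11/1, 133/12, 942/85, 9553/862, 106025/9567, 751728/67831, 6871577/620046, 21366459/1927969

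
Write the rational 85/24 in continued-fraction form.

Run the Euclidean algorithm on 85 and 24; the successive quotients are the partial quotients a_0, a_1, ... (each step inverts the fractional part left over by the previous one):
  85 = 3*24 + 13, so a_0 = 3.
  24 = 1*13 + 11, so a_1 = 1.
  13 = 1*11 + 2, so a_2 = 1.
  11 = 5*2 + 1, so a_3 = 5.
  2 = 2*1 + 0, so a_4 = 2.
The remainder reaches 0 after 5 divisions, so the expansion has 5 partial quotients, read off in order.

[3; 1, 1, 5, 2]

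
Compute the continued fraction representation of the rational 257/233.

[1; 9, 1, 2, 2, 3]

Run the Euclidean algorithm on 257 and 233; the successive quotients are the partial quotients a_0, a_1, ... (each step inverts the fractional part left over by the previous one):
  257 = 1*233 + 24, so a_0 = 1.
  233 = 9*24 + 17, so a_1 = 9.
  24 = 1*17 + 7, so a_2 = 1.
  17 = 2*7 + 3, so a_3 = 2.
  7 = 2*3 + 1, so a_4 = 2.
  3 = 3*1 + 0, so a_5 = 3.
The remainder reaches 0 after 6 divisions, so the expansion has 6 partial quotients, read off in order.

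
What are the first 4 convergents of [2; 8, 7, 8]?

2/1, 17/8, 121/57, 985/464

Using the convergent recurrence p_i = a_i*p_{i-1} + p_{i-2}, q_i = a_i*q_{i-1} + q_{i-2} with p_{-2}=0, p_{-1}=1, q_{-2}=1, q_{-1}=0:
  i=0: a_0=2, p_0 = 2*1 + 0 = 2, q_0 = 2*0 + 1 = 1.
  i=1: a_1=8, p_1 = 8*2 + 1 = 17, q_1 = 8*1 + 0 = 8.
  i=2: a_2=7, p_2 = 7*17 + 2 = 121, q_2 = 7*8 + 1 = 57.
  i=3: a_3=8, p_3 = 8*121 + 17 = 985, q_3 = 8*57 + 8 = 464.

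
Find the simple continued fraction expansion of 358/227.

[1; 1, 1, 2, 1, 2, 1, 8]

Run the Euclidean algorithm on 358 and 227; the successive quotients are the partial quotients a_0, a_1, ... (each step inverts the fractional part left over by the previous one):
  358 = 1*227 + 131, so a_0 = 1.
  227 = 1*131 + 96, so a_1 = 1.
  131 = 1*96 + 35, so a_2 = 1.
  96 = 2*35 + 26, so a_3 = 2.
  35 = 1*26 + 9, so a_4 = 1.
  26 = 2*9 + 8, so a_5 = 2.
  9 = 1*8 + 1, so a_6 = 1.
  8 = 8*1 + 0, so a_7 = 8.
The remainder reaches 0 after 8 divisions, so the expansion has 8 partial quotients, read off in order.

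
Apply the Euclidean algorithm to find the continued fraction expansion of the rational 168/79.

Run the Euclidean algorithm on 168 and 79; the successive quotients are the partial quotients a_0, a_1, ... (each step inverts the fractional part left over by the previous one):
  168 = 2*79 + 10, so a_0 = 2.
  79 = 7*10 + 9, so a_1 = 7.
  10 = 1*9 + 1, so a_2 = 1.
  9 = 9*1 + 0, so a_3 = 9.
The remainder reaches 0 after 4 divisions, so the expansion has 4 partial quotients, read off in order.

[2; 7, 1, 9]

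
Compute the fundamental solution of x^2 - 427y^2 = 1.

(x, y) = (62, 3)

First expand sqrt(427) as a continued fraction. With x_i = (sqrt(427) + m_i)/d_i and (m_0, d_0) = (0, 1): a_0 = floor(sqrt(427)) = 20, since 20^2 = 400 <= 427 < 441 = 21^2.
Iterate m_{i+1} = d_i*a_i - m_i, d_{i+1} = (427 - m_{i+1}^2)/d_i, a_{i+1} = floor((a_0 + m_{i+1})/d_{i+1}):
  m_1 = 1*20 - 0 = 20, d_1 = (427 - 20^2)/1 = 27/1 = 27, a_1 = floor((20 + 20)/27) = 1.
  m_2 = 27*1 - 20 = 7, d_2 = (427 - 7^2)/27 = 378/27 = 14, a_2 = floor((20 + 7)/14) = 1.
  m_3 = 14*1 - 7 = 7, d_3 = (427 - 7^2)/14 = 378/14 = 27, a_3 = floor((20 + 7)/27) = 1.
  m_4 = 27*1 - 7 = 20, d_4 = (427 - 20^2)/27 = 27/27 = 1, a_4 = floor((20 + 20)/1) = 40.
  m_5 = 1*40 - 20 = 20, d_5 = (427 - 20^2)/1 = 27/1 = 27: (m_5, d_5) = (m_1, d_1) = (20, 27), so from here the quotients repeat a_1, ..., a_4; the period length is 4.
So sqrt(427) = [20; (1, 1, 1, 40)] with period length k = 4.
k is even, so the fundamental solution of x^2 - 427y^2 = 1 is (p_{k-1}, q_{k-1}) = (p_3, q_3); compute convergents through index 3.
Convergents (p_i = a_i*p_{i-1} + p_{i-2}, q_i = a_i*q_{i-1} + q_{i-2} with p_{-2}=0, p_{-1}=1, q_{-2}=1, q_{-1}=0):
  i=0: a_0=20, p_0 = 20*1 + 0 = 20, q_0 = 20*0 + 1 = 1.
  i=1: a_1=1, p_1 = 1*20 + 1 = 21, q_1 = 1*1 + 0 = 1.
  i=2: a_2=1, p_2 = 1*21 + 20 = 41, q_2 = 1*1 + 1 = 2.
  i=3: a_3=1, p_3 = 1*41 + 21 = 62, q_3 = 1*2 + 1 = 3.
Check: 62^2 - 427*3^2 = 3844 - 3843 = 1, so (x, y) = (62, 3) solves the equation, and by the theorem it is the least positive solution.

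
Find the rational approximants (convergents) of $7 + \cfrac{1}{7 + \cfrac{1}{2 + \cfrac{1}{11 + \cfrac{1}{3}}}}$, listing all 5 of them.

Using the convergent recurrence p_i = a_i*p_{i-1} + p_{i-2}, q_i = a_i*q_{i-1} + q_{i-2} with p_{-2}=0, p_{-1}=1, q_{-2}=1, q_{-1}=0:
  i=0: a_0=7, p_0 = 7*1 + 0 = 7, q_0 = 7*0 + 1 = 1.
  i=1: a_1=7, p_1 = 7*7 + 1 = 50, q_1 = 7*1 + 0 = 7.
  i=2: a_2=2, p_2 = 2*50 + 7 = 107, q_2 = 2*7 + 1 = 15.
  i=3: a_3=11, p_3 = 11*107 + 50 = 1227, q_3 = 11*15 + 7 = 172.
  i=4: a_4=3, p_4 = 3*1227 + 107 = 3788, q_4 = 3*172 + 15 = 531.

7/1, 50/7, 107/15, 1227/172, 3788/531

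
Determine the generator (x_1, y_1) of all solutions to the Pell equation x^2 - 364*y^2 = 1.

First expand sqrt(364) as a continued fraction. With x_i = (sqrt(364) + m_i)/d_i and (m_0, d_0) = (0, 1): a_0 = floor(sqrt(364)) = 19, since 19^2 = 361 <= 364 < 400 = 20^2.
Iterate m_{i+1} = d_i*a_i - m_i, d_{i+1} = (364 - m_{i+1}^2)/d_i, a_{i+1} = floor((a_0 + m_{i+1})/d_{i+1}):
  m_1 = 1*19 - 0 = 19, d_1 = (364 - 19^2)/1 = 3/1 = 3, a_1 = floor((19 + 19)/3) = 12.
  m_2 = 3*12 - 19 = 17, d_2 = (364 - 17^2)/3 = 75/3 = 25, a_2 = floor((19 + 17)/25) = 1.
  m_3 = 25*1 - 17 = 8, d_3 = (364 - 8^2)/25 = 300/25 = 12, a_3 = floor((19 + 8)/12) = 2.
  m_4 = 12*2 - 8 = 16, d_4 = (364 - 16^2)/12 = 108/12 = 9, a_4 = floor((19 + 16)/9) = 3.
  m_5 = 9*3 - 16 = 11, d_5 = (364 - 11^2)/9 = 243/9 = 27, a_5 = floor((19 + 11)/27) = 1.
  m_6 = 27*1 - 11 = 16, d_6 = (364 - 16^2)/27 = 108/27 = 4, a_6 = floor((19 + 16)/4) = 8.
  m_7 = 4*8 - 16 = 16, d_7 = (364 - 16^2)/4 = 108/4 = 27, a_7 = floor((19 + 16)/27) = 1.
  m_8 = 27*1 - 16 = 11, d_8 = (364 - 11^2)/27 = 243/27 = 9, a_8 = floor((19 + 11)/9) = 3.
  m_9 = 9*3 - 11 = 16, d_9 = (364 - 16^2)/9 = 108/9 = 12, a_9 = floor((19 + 16)/12) = 2.
  m_10 = 12*2 - 16 = 8, d_10 = (364 - 8^2)/12 = 300/12 = 25, a_10 = floor((19 + 8)/25) = 1.
  m_11 = 25*1 - 8 = 17, d_11 = (364 - 17^2)/25 = 75/25 = 3, a_11 = floor((19 + 17)/3) = 12.
  m_12 = 3*12 - 17 = 19, d_12 = (364 - 19^2)/3 = 3/3 = 1, a_12 = floor((19 + 19)/1) = 38.
  m_13 = 1*38 - 19 = 19, d_13 = (364 - 19^2)/1 = 3/1 = 3: (m_13, d_13) = (m_1, d_1) = (19, 3), so from here the quotients repeat a_1, ..., a_12; the period length is 12.
So sqrt(364) = [19; (12, 1, 2, 3, 1, 8, 1, 3, 2, 1, 12, 38)] with period length k = 12.
k is even, so the fundamental solution of x^2 - 364y^2 = 1 is (p_{k-1}, q_{k-1}) = (p_11, q_11); compute convergents through index 11.
Convergents (p_i = a_i*p_{i-1} + p_{i-2}, q_i = a_i*q_{i-1} + q_{i-2} with p_{-2}=0, p_{-1}=1, q_{-2}=1, q_{-1}=0):
  i=0: a_0=19, p_0 = 19*1 + 0 = 19, q_0 = 19*0 + 1 = 1.
  i=1: a_1=12, p_1 = 12*19 + 1 = 229, q_1 = 12*1 + 0 = 12.
  i=2: a_2=1, p_2 = 1*229 + 19 = 248, q_2 = 1*12 + 1 = 13.
  i=3: a_3=2, p_3 = 2*248 + 229 = 725, q_3 = 2*13 + 12 = 38.
  i=4: a_4=3, p_4 = 3*725 + 248 = 2423, q_4 = 3*38 + 13 = 127.
  i=5: a_5=1, p_5 = 1*2423 + 725 = 3148, q_5 = 1*127 + 38 = 165.
  i=6: a_6=8, p_6 = 8*3148 + 2423 = 27607, q_6 = 8*165 + 127 = 1447.
  i=7: a_7=1, p_7 = 1*27607 + 3148 = 30755, q_7 = 1*1447 + 165 = 1612.
  i=8: a_8=3, p_8 = 3*30755 + 27607 = 119872, q_8 = 3*1612 + 1447 = 6283.
  i=9: a_9=2, p_9 = 2*119872 + 30755 = 270499, q_9 = 2*6283 + 1612 = 14178.
  i=10: a_10=1, p_10 = 1*270499 + 119872 = 390371, q_10 = 1*14178 + 6283 = 20461.
  i=11: a_11=12, p_11 = 12*390371 + 270499 = 4954951, q_11 = 12*20461 + 14178 = 259710.
Check: 4954951^2 - 364*259710^2 = 24551539412401 - 24551539412400 = 1, so (x, y) = (4954951, 259710) solves the equation, and by the theorem it is the least positive solution.

(x, y) = (4954951, 259710)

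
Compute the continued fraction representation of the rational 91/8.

Run the Euclidean algorithm on 91 and 8; the successive quotients are the partial quotients a_0, a_1, ... (each step inverts the fractional part left over by the previous one):
  91 = 11*8 + 3, so a_0 = 11.
  8 = 2*3 + 2, so a_1 = 2.
  3 = 1*2 + 1, so a_2 = 1.
  2 = 2*1 + 0, so a_3 = 2.
The remainder reaches 0 after 4 divisions, so the expansion has 4 partial quotients, read off in order.

[11; 2, 1, 2]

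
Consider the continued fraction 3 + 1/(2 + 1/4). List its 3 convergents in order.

3/1, 7/2, 31/9

Using the convergent recurrence p_i = a_i*p_{i-1} + p_{i-2}, q_i = a_i*q_{i-1} + q_{i-2} with p_{-2}=0, p_{-1}=1, q_{-2}=1, q_{-1}=0:
  i=0: a_0=3, p_0 = 3*1 + 0 = 3, q_0 = 3*0 + 1 = 1.
  i=1: a_1=2, p_1 = 2*3 + 1 = 7, q_1 = 2*1 + 0 = 2.
  i=2: a_2=4, p_2 = 4*7 + 3 = 31, q_2 = 4*2 + 1 = 9.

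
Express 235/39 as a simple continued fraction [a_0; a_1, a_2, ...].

[6; 39]

Run the Euclidean algorithm on 235 and 39; the successive quotients are the partial quotients a_0, a_1, ... (each step inverts the fractional part left over by the previous one):
  235 = 6*39 + 1, so a_0 = 6.
  39 = 39*1 + 0, so a_1 = 39.
The remainder reaches 0 after 2 divisions, so the expansion has 2 partial quotients, read off in order.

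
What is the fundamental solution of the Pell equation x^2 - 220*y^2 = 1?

First expand sqrt(220) as a continued fraction. With x_i = (sqrt(220) + m_i)/d_i and (m_0, d_0) = (0, 1): a_0 = floor(sqrt(220)) = 14, since 14^2 = 196 <= 220 < 225 = 15^2.
Iterate m_{i+1} = d_i*a_i - m_i, d_{i+1} = (220 - m_{i+1}^2)/d_i, a_{i+1} = floor((a_0 + m_{i+1})/d_{i+1}):
  m_1 = 1*14 - 0 = 14, d_1 = (220 - 14^2)/1 = 24/1 = 24, a_1 = floor((14 + 14)/24) = 1.
  m_2 = 24*1 - 14 = 10, d_2 = (220 - 10^2)/24 = 120/24 = 5, a_2 = floor((14 + 10)/5) = 4.
  m_3 = 5*4 - 10 = 10, d_3 = (220 - 10^2)/5 = 120/5 = 24, a_3 = floor((14 + 10)/24) = 1.
  m_4 = 24*1 - 10 = 14, d_4 = (220 - 14^2)/24 = 24/24 = 1, a_4 = floor((14 + 14)/1) = 28.
  m_5 = 1*28 - 14 = 14, d_5 = (220 - 14^2)/1 = 24/1 = 24: (m_5, d_5) = (m_1, d_1) = (14, 24), so from here the quotients repeat a_1, ..., a_4; the period length is 4.
So sqrt(220) = [14; (1, 4, 1, 28)] with period length k = 4.
k is even, so the fundamental solution of x^2 - 220y^2 = 1 is (p_{k-1}, q_{k-1}) = (p_3, q_3); compute convergents through index 3.
Convergents (p_i = a_i*p_{i-1} + p_{i-2}, q_i = a_i*q_{i-1} + q_{i-2} with p_{-2}=0, p_{-1}=1, q_{-2}=1, q_{-1}=0):
  i=0: a_0=14, p_0 = 14*1 + 0 = 14, q_0 = 14*0 + 1 = 1.
  i=1: a_1=1, p_1 = 1*14 + 1 = 15, q_1 = 1*1 + 0 = 1.
  i=2: a_2=4, p_2 = 4*15 + 14 = 74, q_2 = 4*1 + 1 = 5.
  i=3: a_3=1, p_3 = 1*74 + 15 = 89, q_3 = 1*5 + 1 = 6.
Check: 89^2 - 220*6^2 = 7921 - 7920 = 1, so (x, y) = (89, 6) solves the equation, and by the theorem it is the least positive solution.

(x, y) = (89, 6)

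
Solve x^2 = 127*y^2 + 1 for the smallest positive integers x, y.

First expand sqrt(127) as a continued fraction. With x_i = (sqrt(127) + m_i)/d_i and (m_0, d_0) = (0, 1): a_0 = floor(sqrt(127)) = 11, since 11^2 = 121 <= 127 < 144 = 12^2.
Iterate m_{i+1} = d_i*a_i - m_i, d_{i+1} = (127 - m_{i+1}^2)/d_i, a_{i+1} = floor((a_0 + m_{i+1})/d_{i+1}):
  m_1 = 1*11 - 0 = 11, d_1 = (127 - 11^2)/1 = 6/1 = 6, a_1 = floor((11 + 11)/6) = 3.
  m_2 = 6*3 - 11 = 7, d_2 = (127 - 7^2)/6 = 78/6 = 13, a_2 = floor((11 + 7)/13) = 1.
  m_3 = 13*1 - 7 = 6, d_3 = (127 - 6^2)/13 = 91/13 = 7, a_3 = floor((11 + 6)/7) = 2.
  m_4 = 7*2 - 6 = 8, d_4 = (127 - 8^2)/7 = 63/7 = 9, a_4 = floor((11 + 8)/9) = 2.
  m_5 = 9*2 - 8 = 10, d_5 = (127 - 10^2)/9 = 27/9 = 3, a_5 = floor((11 + 10)/3) = 7.
  m_6 = 3*7 - 10 = 11, d_6 = (127 - 11^2)/3 = 6/3 = 2, a_6 = floor((11 + 11)/2) = 11.
  m_7 = 2*11 - 11 = 11, d_7 = (127 - 11^2)/2 = 6/2 = 3, a_7 = floor((11 + 11)/3) = 7.
  m_8 = 3*7 - 11 = 10, d_8 = (127 - 10^2)/3 = 27/3 = 9, a_8 = floor((11 + 10)/9) = 2.
  m_9 = 9*2 - 10 = 8, d_9 = (127 - 8^2)/9 = 63/9 = 7, a_9 = floor((11 + 8)/7) = 2.
  m_10 = 7*2 - 8 = 6, d_10 = (127 - 6^2)/7 = 91/7 = 13, a_10 = floor((11 + 6)/13) = 1.
  m_11 = 13*1 - 6 = 7, d_11 = (127 - 7^2)/13 = 78/13 = 6, a_11 = floor((11 + 7)/6) = 3.
  m_12 = 6*3 - 7 = 11, d_12 = (127 - 11^2)/6 = 6/6 = 1, a_12 = floor((11 + 11)/1) = 22.
  m_13 = 1*22 - 11 = 11, d_13 = (127 - 11^2)/1 = 6/1 = 6: (m_13, d_13) = (m_1, d_1) = (11, 6), so from here the quotients repeat a_1, ..., a_12; the period length is 12.
So sqrt(127) = [11; (3, 1, 2, 2, 7, 11, 7, 2, 2, 1, 3, 22)] with period length k = 12.
k is even, so the fundamental solution of x^2 - 127y^2 = 1 is (p_{k-1}, q_{k-1}) = (p_11, q_11); compute convergents through index 11.
Convergents (p_i = a_i*p_{i-1} + p_{i-2}, q_i = a_i*q_{i-1} + q_{i-2} with p_{-2}=0, p_{-1}=1, q_{-2}=1, q_{-1}=0):
  i=0: a_0=11, p_0 = 11*1 + 0 = 11, q_0 = 11*0 + 1 = 1.
  i=1: a_1=3, p_1 = 3*11 + 1 = 34, q_1 = 3*1 + 0 = 3.
  i=2: a_2=1, p_2 = 1*34 + 11 = 45, q_2 = 1*3 + 1 = 4.
  i=3: a_3=2, p_3 = 2*45 + 34 = 124, q_3 = 2*4 + 3 = 11.
  i=4: a_4=2, p_4 = 2*124 + 45 = 293, q_4 = 2*11 + 4 = 26.
  i=5: a_5=7, p_5 = 7*293 + 124 = 2175, q_5 = 7*26 + 11 = 193.
  i=6: a_6=11, p_6 = 11*2175 + 293 = 24218, q_6 = 11*193 + 26 = 2149.
  i=7: a_7=7, p_7 = 7*24218 + 2175 = 171701, q_7 = 7*2149 + 193 = 15236.
  i=8: a_8=2, p_8 = 2*171701 + 24218 = 367620, q_8 = 2*15236 + 2149 = 32621.
  i=9: a_9=2, p_9 = 2*367620 + 171701 = 906941, q_9 = 2*32621 + 15236 = 80478.
  i=10: a_10=1, p_10 = 1*906941 + 367620 = 1274561, q_10 = 1*80478 + 32621 = 113099.
  i=11: a_11=3, p_11 = 3*1274561 + 906941 = 4730624, q_11 = 3*113099 + 80478 = 419775.
Check: 4730624^2 - 127*419775^2 = 22378803429376 - 22378803429375 = 1, so (x, y) = (4730624, 419775) solves the equation, and by the theorem it is the least positive solution.

(x, y) = (4730624, 419775)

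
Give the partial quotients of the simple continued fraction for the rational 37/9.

[4; 9]

Run the Euclidean algorithm on 37 and 9; the successive quotients are the partial quotients a_0, a_1, ... (each step inverts the fractional part left over by the previous one):
  37 = 4*9 + 1, so a_0 = 4.
  9 = 9*1 + 0, so a_1 = 9.
The remainder reaches 0 after 2 divisions, so the expansion has 2 partial quotients, read off in order.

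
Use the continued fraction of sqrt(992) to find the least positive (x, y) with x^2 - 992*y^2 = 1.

(x, y) = (63, 2)

First expand sqrt(992) as a continued fraction. With x_i = (sqrt(992) + m_i)/d_i and (m_0, d_0) = (0, 1): a_0 = floor(sqrt(992)) = 31, since 31^2 = 961 <= 992 < 1024 = 32^2.
Iterate m_{i+1} = d_i*a_i - m_i, d_{i+1} = (992 - m_{i+1}^2)/d_i, a_{i+1} = floor((a_0 + m_{i+1})/d_{i+1}):
  m_1 = 1*31 - 0 = 31, d_1 = (992 - 31^2)/1 = 31/1 = 31, a_1 = floor((31 + 31)/31) = 2.
  m_2 = 31*2 - 31 = 31, d_2 = (992 - 31^2)/31 = 31/31 = 1, a_2 = floor((31 + 31)/1) = 62.
  m_3 = 1*62 - 31 = 31, d_3 = (992 - 31^2)/1 = 31/1 = 31: (m_3, d_3) = (m_1, d_1) = (31, 31), so from here the quotients repeat a_1, a_2; the period length is 2.
So sqrt(992) = [31; (2, 62)] with period length k = 2.
k is even, so the fundamental solution of x^2 - 992y^2 = 1 is (p_{k-1}, q_{k-1}) = (p_1, q_1); compute convergents through index 1.
Convergents (p_i = a_i*p_{i-1} + p_{i-2}, q_i = a_i*q_{i-1} + q_{i-2} with p_{-2}=0, p_{-1}=1, q_{-2}=1, q_{-1}=0):
  i=0: a_0=31, p_0 = 31*1 + 0 = 31, q_0 = 31*0 + 1 = 1.
  i=1: a_1=2, p_1 = 2*31 + 1 = 63, q_1 = 2*1 + 0 = 2.
Check: 63^2 - 992*2^2 = 3969 - 3968 = 1, so (x, y) = (63, 2) solves the equation, and by the theorem it is the least positive solution.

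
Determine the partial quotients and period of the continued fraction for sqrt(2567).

[50; (1, 1, 1, 100)]

Write x_i = (sqrt(2567) + m_i)/d_i with (m_0, d_0) = (0, 1). a_0 = floor(sqrt(2567)) = 50, since 50^2 = 2500 <= 2567 < 2601 = 51^2.
Iterate m_{i+1} = d_i*a_i - m_i, d_{i+1} = (2567 - m_{i+1}^2)/d_i, a_{i+1} = floor((a_0 + m_{i+1})/d_{i+1}):
  m_1 = 1*50 - 0 = 50, d_1 = (2567 - 50^2)/1 = 67/1 = 67, a_1 = floor((50 + 50)/67) = 1.
  m_2 = 67*1 - 50 = 17, d_2 = (2567 - 17^2)/67 = 2278/67 = 34, a_2 = floor((50 + 17)/34) = 1.
  m_3 = 34*1 - 17 = 17, d_3 = (2567 - 17^2)/34 = 2278/34 = 67, a_3 = floor((50 + 17)/67) = 1.
  m_4 = 67*1 - 17 = 50, d_4 = (2567 - 50^2)/67 = 67/67 = 1, a_4 = floor((50 + 50)/1) = 100.
  m_5 = 1*100 - 50 = 50, d_5 = (2567 - 50^2)/1 = 67/1 = 67: (m_5, d_5) = (m_1, d_1) = (50, 67), so from here the quotients repeat a_1, ..., a_4; the period length is 4.
Hence the expansion of sqrt(2567) is a_0 = 50 followed by the repeating block 1, 1, 1, 100 (period 4).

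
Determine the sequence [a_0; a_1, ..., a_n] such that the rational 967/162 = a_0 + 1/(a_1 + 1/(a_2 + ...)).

[5; 1, 31, 2, 2]

Run the Euclidean algorithm on 967 and 162; the successive quotients are the partial quotients a_0, a_1, ... (each step inverts the fractional part left over by the previous one):
  967 = 5*162 + 157, so a_0 = 5.
  162 = 1*157 + 5, so a_1 = 1.
  157 = 31*5 + 2, so a_2 = 31.
  5 = 2*2 + 1, so a_3 = 2.
  2 = 2*1 + 0, so a_4 = 2.
The remainder reaches 0 after 5 divisions, so the expansion has 5 partial quotients, read off in order.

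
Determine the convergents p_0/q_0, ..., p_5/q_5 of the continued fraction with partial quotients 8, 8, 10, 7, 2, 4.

8/1, 65/8, 658/81, 4671/575, 10000/1231, 44671/5499

Using the convergent recurrence p_i = a_i*p_{i-1} + p_{i-2}, q_i = a_i*q_{i-1} + q_{i-2} with p_{-2}=0, p_{-1}=1, q_{-2}=1, q_{-1}=0:
  i=0: a_0=8, p_0 = 8*1 + 0 = 8, q_0 = 8*0 + 1 = 1.
  i=1: a_1=8, p_1 = 8*8 + 1 = 65, q_1 = 8*1 + 0 = 8.
  i=2: a_2=10, p_2 = 10*65 + 8 = 658, q_2 = 10*8 + 1 = 81.
  i=3: a_3=7, p_3 = 7*658 + 65 = 4671, q_3 = 7*81 + 8 = 575.
  i=4: a_4=2, p_4 = 2*4671 + 658 = 10000, q_4 = 2*575 + 81 = 1231.
  i=5: a_5=4, p_5 = 4*10000 + 4671 = 44671, q_5 = 4*1231 + 575 = 5499.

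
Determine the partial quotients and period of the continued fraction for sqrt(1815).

[42; (1, 1, 1, 1, 13, 1, 1, 1, 1, 84)]

Write x_i = (sqrt(1815) + m_i)/d_i with (m_0, d_0) = (0, 1). a_0 = floor(sqrt(1815)) = 42, since 42^2 = 1764 <= 1815 < 1849 = 43^2.
Iterate m_{i+1} = d_i*a_i - m_i, d_{i+1} = (1815 - m_{i+1}^2)/d_i, a_{i+1} = floor((a_0 + m_{i+1})/d_{i+1}):
  m_1 = 1*42 - 0 = 42, d_1 = (1815 - 42^2)/1 = 51/1 = 51, a_1 = floor((42 + 42)/51) = 1.
  m_2 = 51*1 - 42 = 9, d_2 = (1815 - 9^2)/51 = 1734/51 = 34, a_2 = floor((42 + 9)/34) = 1.
  m_3 = 34*1 - 9 = 25, d_3 = (1815 - 25^2)/34 = 1190/34 = 35, a_3 = floor((42 + 25)/35) = 1.
  m_4 = 35*1 - 25 = 10, d_4 = (1815 - 10^2)/35 = 1715/35 = 49, a_4 = floor((42 + 10)/49) = 1.
  m_5 = 49*1 - 10 = 39, d_5 = (1815 - 39^2)/49 = 294/49 = 6, a_5 = floor((42 + 39)/6) = 13.
  m_6 = 6*13 - 39 = 39, d_6 = (1815 - 39^2)/6 = 294/6 = 49, a_6 = floor((42 + 39)/49) = 1.
  m_7 = 49*1 - 39 = 10, d_7 = (1815 - 10^2)/49 = 1715/49 = 35, a_7 = floor((42 + 10)/35) = 1.
  m_8 = 35*1 - 10 = 25, d_8 = (1815 - 25^2)/35 = 1190/35 = 34, a_8 = floor((42 + 25)/34) = 1.
  m_9 = 34*1 - 25 = 9, d_9 = (1815 - 9^2)/34 = 1734/34 = 51, a_9 = floor((42 + 9)/51) = 1.
  m_10 = 51*1 - 9 = 42, d_10 = (1815 - 42^2)/51 = 51/51 = 1, a_10 = floor((42 + 42)/1) = 84.
  m_11 = 1*84 - 42 = 42, d_11 = (1815 - 42^2)/1 = 51/1 = 51: (m_11, d_11) = (m_1, d_1) = (42, 51), so from here the quotients repeat a_1, ..., a_10; the period length is 10.
Hence the expansion of sqrt(1815) is a_0 = 42 followed by the repeating block 1, 1, 1, 1, 13, 1, 1, 1, 1, 84 (period 10).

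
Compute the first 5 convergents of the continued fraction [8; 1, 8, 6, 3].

Using the convergent recurrence p_i = a_i*p_{i-1} + p_{i-2}, q_i = a_i*q_{i-1} + q_{i-2} with p_{-2}=0, p_{-1}=1, q_{-2}=1, q_{-1}=0:
  i=0: a_0=8, p_0 = 8*1 + 0 = 8, q_0 = 8*0 + 1 = 1.
  i=1: a_1=1, p_1 = 1*8 + 1 = 9, q_1 = 1*1 + 0 = 1.
  i=2: a_2=8, p_2 = 8*9 + 8 = 80, q_2 = 8*1 + 1 = 9.
  i=3: a_3=6, p_3 = 6*80 + 9 = 489, q_3 = 6*9 + 1 = 55.
  i=4: a_4=3, p_4 = 3*489 + 80 = 1547, q_4 = 3*55 + 9 = 174.

8/1, 9/1, 80/9, 489/55, 1547/174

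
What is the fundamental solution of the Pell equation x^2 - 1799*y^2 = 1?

(x, y) = (3024120, 71299)

First expand sqrt(1799) as a continued fraction. With x_i = (sqrt(1799) + m_i)/d_i and (m_0, d_0) = (0, 1): a_0 = floor(sqrt(1799)) = 42, since 42^2 = 1764 <= 1799 < 1849 = 43^2.
Iterate m_{i+1} = d_i*a_i - m_i, d_{i+1} = (1799 - m_{i+1}^2)/d_i, a_{i+1} = floor((a_0 + m_{i+1})/d_{i+1}):
  m_1 = 1*42 - 0 = 42, d_1 = (1799 - 42^2)/1 = 35/1 = 35, a_1 = floor((42 + 42)/35) = 2.
  m_2 = 35*2 - 42 = 28, d_2 = (1799 - 28^2)/35 = 1015/35 = 29, a_2 = floor((42 + 28)/29) = 2.
  m_3 = 29*2 - 28 = 30, d_3 = (1799 - 30^2)/29 = 899/29 = 31, a_3 = floor((42 + 30)/31) = 2.
  m_4 = 31*2 - 30 = 32, d_4 = (1799 - 32^2)/31 = 775/31 = 25, a_4 = floor((42 + 32)/25) = 2.
  m_5 = 25*2 - 32 = 18, d_5 = (1799 - 18^2)/25 = 1475/25 = 59, a_5 = floor((42 + 18)/59) = 1.
  m_6 = 59*1 - 18 = 41, d_6 = (1799 - 41^2)/59 = 118/59 = 2, a_6 = floor((42 + 41)/2) = 41.
  m_7 = 2*41 - 41 = 41, d_7 = (1799 - 41^2)/2 = 118/2 = 59, a_7 = floor((42 + 41)/59) = 1.
  m_8 = 59*1 - 41 = 18, d_8 = (1799 - 18^2)/59 = 1475/59 = 25, a_8 = floor((42 + 18)/25) = 2.
  m_9 = 25*2 - 18 = 32, d_9 = (1799 - 32^2)/25 = 775/25 = 31, a_9 = floor((42 + 32)/31) = 2.
  m_10 = 31*2 - 32 = 30, d_10 = (1799 - 30^2)/31 = 899/31 = 29, a_10 = floor((42 + 30)/29) = 2.
  m_11 = 29*2 - 30 = 28, d_11 = (1799 - 28^2)/29 = 1015/29 = 35, a_11 = floor((42 + 28)/35) = 2.
  m_12 = 35*2 - 28 = 42, d_12 = (1799 - 42^2)/35 = 35/35 = 1, a_12 = floor((42 + 42)/1) = 84.
  m_13 = 1*84 - 42 = 42, d_13 = (1799 - 42^2)/1 = 35/1 = 35: (m_13, d_13) = (m_1, d_1) = (42, 35), so from here the quotients repeat a_1, ..., a_12; the period length is 12.
So sqrt(1799) = [42; (2, 2, 2, 2, 1, 41, 1, 2, 2, 2, 2, 84)] with period length k = 12.
k is even, so the fundamental solution of x^2 - 1799y^2 = 1 is (p_{k-1}, q_{k-1}) = (p_11, q_11); compute convergents through index 11.
Convergents (p_i = a_i*p_{i-1} + p_{i-2}, q_i = a_i*q_{i-1} + q_{i-2} with p_{-2}=0, p_{-1}=1, q_{-2}=1, q_{-1}=0):
  i=0: a_0=42, p_0 = 42*1 + 0 = 42, q_0 = 42*0 + 1 = 1.
  i=1: a_1=2, p_1 = 2*42 + 1 = 85, q_1 = 2*1 + 0 = 2.
  i=2: a_2=2, p_2 = 2*85 + 42 = 212, q_2 = 2*2 + 1 = 5.
  i=3: a_3=2, p_3 = 2*212 + 85 = 509, q_3 = 2*5 + 2 = 12.
  i=4: a_4=2, p_4 = 2*509 + 212 = 1230, q_4 = 2*12 + 5 = 29.
  i=5: a_5=1, p_5 = 1*1230 + 509 = 1739, q_5 = 1*29 + 12 = 41.
  i=6: a_6=41, p_6 = 41*1739 + 1230 = 72529, q_6 = 41*41 + 29 = 1710.
  i=7: a_7=1, p_7 = 1*72529 + 1739 = 74268, q_7 = 1*1710 + 41 = 1751.
  i=8: a_8=2, p_8 = 2*74268 + 72529 = 221065, q_8 = 2*1751 + 1710 = 5212.
  i=9: a_9=2, p_9 = 2*221065 + 74268 = 516398, q_9 = 2*5212 + 1751 = 12175.
  i=10: a_10=2, p_10 = 2*516398 + 221065 = 1253861, q_10 = 2*12175 + 5212 = 29562.
  i=11: a_11=2, p_11 = 2*1253861 + 516398 = 3024120, q_11 = 2*29562 + 12175 = 71299.
Check: 3024120^2 - 1799*71299^2 = 9145301774400 - 9145301774399 = 1, so (x, y) = (3024120, 71299) solves the equation, and by the theorem it is the least positive solution.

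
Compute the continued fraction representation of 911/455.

Run the Euclidean algorithm on 911 and 455; the successive quotients are the partial quotients a_0, a_1, ... (each step inverts the fractional part left over by the previous one):
  911 = 2*455 + 1, so a_0 = 2.
  455 = 455*1 + 0, so a_1 = 455.
The remainder reaches 0 after 2 divisions, so the expansion has 2 partial quotients, read off in order.

[2; 455]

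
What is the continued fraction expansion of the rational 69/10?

[6; 1, 9]

Run the Euclidean algorithm on 69 and 10; the successive quotients are the partial quotients a_0, a_1, ... (each step inverts the fractional part left over by the previous one):
  69 = 6*10 + 9, so a_0 = 6.
  10 = 1*9 + 1, so a_1 = 1.
  9 = 9*1 + 0, so a_2 = 9.
The remainder reaches 0 after 3 divisions, so the expansion has 3 partial quotients, read off in order.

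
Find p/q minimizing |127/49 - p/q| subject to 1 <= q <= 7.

13/5

Expand x = 127/49 as a continued fraction with the Euclidean algorithm:
  127 = 2*49 + 29, so a_0 = 2.
  49 = 1*29 + 20, so a_1 = 1.
  29 = 1*20 + 9, so a_2 = 1.
  20 = 2*9 + 2, so a_3 = 2.
  9 = 4*2 + 1, so a_4 = 4.
  2 = 2*1 + 0, so a_5 = 2.
so x = [2; 1, 1, 2, 4, 2].
Convergents (p_i = a_i*p_{i-1} + p_{i-2}, q_i = a_i*q_{i-1} + q_{i-2} with p_{-2}=0, p_{-1}=1, q_{-2}=1, q_{-1}=0), until the denominator exceeds 7:
  i=0: a_0=2, p_0 = 2*1 + 0 = 2, q_0 = 2*0 + 1 = 1.
  i=1: a_1=1, p_1 = 1*2 + 1 = 3, q_1 = 1*1 + 0 = 1.
  i=2: a_2=1, p_2 = 1*3 + 2 = 5, q_2 = 1*1 + 1 = 2.
  i=3: a_3=2, p_3 = 2*5 + 3 = 13, q_3 = 2*2 + 1 = 5.
  i=4: a_4=4, p_4 = 4*13 + 5 = 57, q_4 = 4*5 + 2 = 22.
q_4 = 22 > 7, so the last convergent with denominator <= 7 is p_3/q_3 = 13/5.
The closest fraction with denominator <= 7 is either p_3/q_3 or the intermediate fraction (k*p_3 + p_2)/(k*q_3 + q_2) with the largest k >= 1 whose denominator stays <= 7; these approach x as k grows, and every other convergent or intermediate fraction in range is farther away.
Largest k: floor((7 - q_2)/q_3) = floor((7 - 2)/5) = 1.
That gives (1*13 + 5)/(1*5 + 2) = 18/7.
Compare the errors: |x - 13/5| = |127*5 - 13*49|/(49*5) = 2/245, and |x - 18/7| = |127*7 - 18*49|/(49*7) = 7/343.
Cross-multiplying, 2*343 = 686 < 1715 = 7*245, so 2/245 is smaller: the convergent 13/5 is closer to x than 18/7.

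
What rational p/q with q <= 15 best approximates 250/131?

Expand x = 250/131 as a continued fraction with the Euclidean algorithm:
  250 = 1*131 + 119, so a_0 = 1.
  131 = 1*119 + 12, so a_1 = 1.
  119 = 9*12 + 11, so a_2 = 9.
  12 = 1*11 + 1, so a_3 = 1.
  11 = 11*1 + 0, so a_4 = 11.
so x = [1; 1, 9, 1, 11].
Convergents (p_i = a_i*p_{i-1} + p_{i-2}, q_i = a_i*q_{i-1} + q_{i-2} with p_{-2}=0, p_{-1}=1, q_{-2}=1, q_{-1}=0), until the denominator exceeds 15:
  i=0: a_0=1, p_0 = 1*1 + 0 = 1, q_0 = 1*0 + 1 = 1.
  i=1: a_1=1, p_1 = 1*1 + 1 = 2, q_1 = 1*1 + 0 = 1.
  i=2: a_2=9, p_2 = 9*2 + 1 = 19, q_2 = 9*1 + 1 = 10.
  i=3: a_3=1, p_3 = 1*19 + 2 = 21, q_3 = 1*10 + 1 = 11.
  i=4: a_4=11, p_4 = 11*21 + 19 = 250, q_4 = 11*11 + 10 = 131.
q_4 = 131 > 15, so the last convergent with denominator <= 15 is p_3/q_3 = 21/11.
The closest fraction with denominator <= 15 is either p_3/q_3 or the intermediate fraction (k*p_3 + p_2)/(k*q_3 + q_2) with the largest k >= 1 whose denominator stays <= 15; these approach x as k grows, and every other convergent or intermediate fraction in range is farther away.
Largest k: floor((15 - q_2)/q_3) = floor((15 - 10)/11) = 0.
Since k = 0, no intermediate fraction beyond p_3/q_3 has denominator <= 15, so the convergent 21/11 is the closest (its error is |250*11 - 21*131|/(131*11) = 1/1441).

21/11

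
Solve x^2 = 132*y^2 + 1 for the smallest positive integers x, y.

First expand sqrt(132) as a continued fraction. With x_i = (sqrt(132) + m_i)/d_i and (m_0, d_0) = (0, 1): a_0 = floor(sqrt(132)) = 11, since 11^2 = 121 <= 132 < 144 = 12^2.
Iterate m_{i+1} = d_i*a_i - m_i, d_{i+1} = (132 - m_{i+1}^2)/d_i, a_{i+1} = floor((a_0 + m_{i+1})/d_{i+1}):
  m_1 = 1*11 - 0 = 11, d_1 = (132 - 11^2)/1 = 11/1 = 11, a_1 = floor((11 + 11)/11) = 2.
  m_2 = 11*2 - 11 = 11, d_2 = (132 - 11^2)/11 = 11/11 = 1, a_2 = floor((11 + 11)/1) = 22.
  m_3 = 1*22 - 11 = 11, d_3 = (132 - 11^2)/1 = 11/1 = 11: (m_3, d_3) = (m_1, d_1) = (11, 11), so from here the quotients repeat a_1, a_2; the period length is 2.
So sqrt(132) = [11; (2, 22)] with period length k = 2.
k is even, so the fundamental solution of x^2 - 132y^2 = 1 is (p_{k-1}, q_{k-1}) = (p_1, q_1); compute convergents through index 1.
Convergents (p_i = a_i*p_{i-1} + p_{i-2}, q_i = a_i*q_{i-1} + q_{i-2} with p_{-2}=0, p_{-1}=1, q_{-2}=1, q_{-1}=0):
  i=0: a_0=11, p_0 = 11*1 + 0 = 11, q_0 = 11*0 + 1 = 1.
  i=1: a_1=2, p_1 = 2*11 + 1 = 23, q_1 = 2*1 + 0 = 2.
Check: 23^2 - 132*2^2 = 529 - 528 = 1, so (x, y) = (23, 2) solves the equation, and by the theorem it is the least positive solution.

(x, y) = (23, 2)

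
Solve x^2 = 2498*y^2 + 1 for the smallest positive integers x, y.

First expand sqrt(2498) as a continued fraction. With x_i = (sqrt(2498) + m_i)/d_i and (m_0, d_0) = (0, 1): a_0 = floor(sqrt(2498)) = 49, since 49^2 = 2401 <= 2498 < 2500 = 50^2.
Iterate m_{i+1} = d_i*a_i - m_i, d_{i+1} = (2498 - m_{i+1}^2)/d_i, a_{i+1} = floor((a_0 + m_{i+1})/d_{i+1}):
  m_1 = 1*49 - 0 = 49, d_1 = (2498 - 49^2)/1 = 97/1 = 97, a_1 = floor((49 + 49)/97) = 1.
  m_2 = 97*1 - 49 = 48, d_2 = (2498 - 48^2)/97 = 194/97 = 2, a_2 = floor((49 + 48)/2) = 48.
  m_3 = 2*48 - 48 = 48, d_3 = (2498 - 48^2)/2 = 194/2 = 97, a_3 = floor((49 + 48)/97) = 1.
  m_4 = 97*1 - 48 = 49, d_4 = (2498 - 49^2)/97 = 97/97 = 1, a_4 = floor((49 + 49)/1) = 98.
  m_5 = 1*98 - 49 = 49, d_5 = (2498 - 49^2)/1 = 97/1 = 97: (m_5, d_5) = (m_1, d_1) = (49, 97), so from here the quotients repeat a_1, ..., a_4; the period length is 4.
So sqrt(2498) = [49; (1, 48, 1, 98)] with period length k = 4.
k is even, so the fundamental solution of x^2 - 2498y^2 = 1 is (p_{k-1}, q_{k-1}) = (p_3, q_3); compute convergents through index 3.
Convergents (p_i = a_i*p_{i-1} + p_{i-2}, q_i = a_i*q_{i-1} + q_{i-2} with p_{-2}=0, p_{-1}=1, q_{-2}=1, q_{-1}=0):
  i=0: a_0=49, p_0 = 49*1 + 0 = 49, q_0 = 49*0 + 1 = 1.
  i=1: a_1=1, p_1 = 1*49 + 1 = 50, q_1 = 1*1 + 0 = 1.
  i=2: a_2=48, p_2 = 48*50 + 49 = 2449, q_2 = 48*1 + 1 = 49.
  i=3: a_3=1, p_3 = 1*2449 + 50 = 2499, q_3 = 1*49 + 1 = 50.
Check: 2499^2 - 2498*50^2 = 6245001 - 6245000 = 1, so (x, y) = (2499, 50) solves the equation, and by the theorem it is the least positive solution.

(x, y) = (2499, 50)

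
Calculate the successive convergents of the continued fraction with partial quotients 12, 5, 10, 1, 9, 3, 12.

Using the convergent recurrence p_i = a_i*p_{i-1} + p_{i-2}, q_i = a_i*q_{i-1} + q_{i-2} with p_{-2}=0, p_{-1}=1, q_{-2}=1, q_{-1}=0:
  i=0: a_0=12, p_0 = 12*1 + 0 = 12, q_0 = 12*0 + 1 = 1.
  i=1: a_1=5, p_1 = 5*12 + 1 = 61, q_1 = 5*1 + 0 = 5.
  i=2: a_2=10, p_2 = 10*61 + 12 = 622, q_2 = 10*5 + 1 = 51.
  i=3: a_3=1, p_3 = 1*622 + 61 = 683, q_3 = 1*51 + 5 = 56.
  i=4: a_4=9, p_4 = 9*683 + 622 = 6769, q_4 = 9*56 + 51 = 555.
  i=5: a_5=3, p_5 = 3*6769 + 683 = 20990, q_5 = 3*555 + 56 = 1721.
  i=6: a_6=12, p_6 = 12*20990 + 6769 = 258649, q_6 = 12*1721 + 555 = 21207.

12/1, 61/5, 622/51, 683/56, 6769/555, 20990/1721, 258649/21207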